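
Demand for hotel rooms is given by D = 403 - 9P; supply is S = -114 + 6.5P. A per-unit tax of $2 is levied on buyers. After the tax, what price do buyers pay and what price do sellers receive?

Buyers pay 1060/31, sellers receive 998/31

Pre-tax equilibrium: P* = 1034/31, Q* = 3187/31.
Tax on buyers shifts demand to D = 403 − 9(P + 2) = 385 - 9P.
385 - 9P = -114 + 6.5P gives seller price Ps = 998/31; buyers pay Pb = 998/31 + 2 = 1060/31.
New quantity: Q = 403 − 9(1060/31) = 2953/31.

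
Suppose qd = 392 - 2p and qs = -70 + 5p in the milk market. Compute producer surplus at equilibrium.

Equilibrium: 392 - 2p = -70 + 5p gives p* = 66, q* = 260.
Supply starts at p = 14 (where qs = 0).
PS = ½(66 − 14)(260) = 6760.

Producer surplus = 6760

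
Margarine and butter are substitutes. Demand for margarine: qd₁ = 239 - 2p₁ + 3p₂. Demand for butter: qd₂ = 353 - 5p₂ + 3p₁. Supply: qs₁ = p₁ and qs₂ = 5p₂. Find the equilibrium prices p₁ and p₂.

p₁ = 3449/21, p₂ = 592/7

Market 1: 239 - 2p₁ + 3p₂ = p₁ → 3p₁ - 3p₂ = 239.
Market 2: 10p₂ - 3p₁ = 353.
Eliminating p₂: 10×(1) + 3×(2) gives 21p₁ = 3449, so p₁ = 3449/21.
Back-substitute into (2): p₂ = (353 + 3×3449/21) / 10 = 592/7.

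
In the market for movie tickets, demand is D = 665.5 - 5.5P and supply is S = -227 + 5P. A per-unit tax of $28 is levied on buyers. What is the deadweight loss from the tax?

Deadweight loss = 3080/3

Pre-tax equilibrium: P* = 85, Q* = 198.
Tax on buyers shifts demand to D = 665.5 − 5.5(P + 28) = 511.5 - 5.5P.
511.5 - 5.5P = -227 + 5P gives seller price Ps = 211/3; buyers pay Pb = 211/3 + 28 = 295/3.
New quantity: Q = 665.5 − 5.5(295/3) = 374/3.
DWL = ½ × 28 × (198 − 374/3) = 3080/3.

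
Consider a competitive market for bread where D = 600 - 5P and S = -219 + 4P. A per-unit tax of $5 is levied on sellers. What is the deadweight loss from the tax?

Deadweight loss = 250/9

Pre-tax equilibrium: P* = 91, Q* = 145.
Tax on sellers shifts supply to S = -219 + 4(P − 5) = -239 + 4P.
600 - 5P = -239 + 4P gives buyer price Pb = 839/9; sellers receive Ps = 839/9 − 5 = 794/9.
New quantity: Q = 600 − 5(839/9) = 1205/9.
DWL = ½ × 5 × (145 − 1205/9) = 250/9.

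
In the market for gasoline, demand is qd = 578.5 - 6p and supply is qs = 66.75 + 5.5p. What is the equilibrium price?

Set qd = qs: 578.5 - 6p = 66.75 + 5.5p.
511.75 = 11.5p, so p* = 44.5.
q* = 578.5 − 6(44.5) = 311.5.

p* = 44.5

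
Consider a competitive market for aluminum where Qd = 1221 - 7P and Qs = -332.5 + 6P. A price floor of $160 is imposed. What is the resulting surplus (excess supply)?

Surplus = 526.5

Equilibrium price would be P* = 119.5, so the floor at 160 binds.
At P = 160: Qd = 101, Qs = 627.5.
Surplus = 627.5 − 101 = 526.5.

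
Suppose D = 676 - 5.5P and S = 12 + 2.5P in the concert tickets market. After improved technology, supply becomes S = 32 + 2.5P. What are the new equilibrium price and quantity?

Original equilibrium: P* = 83, Q* = 219.5.
New equilibrium: 676 - 5.5P = 32 + 2.5P, so 644 = 8P and P' = 80.5; Q' = 676 − 5.5(80.5) = 233.25.

P' = 80.5, Q' = 233.25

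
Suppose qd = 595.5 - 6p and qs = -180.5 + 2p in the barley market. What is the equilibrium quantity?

q* = 13.5

Set qd = qs: 595.5 - 6p = -180.5 + 2p.
776 = 8p, so p* = 97.
q* = 595.5 − 6(97) = 13.5.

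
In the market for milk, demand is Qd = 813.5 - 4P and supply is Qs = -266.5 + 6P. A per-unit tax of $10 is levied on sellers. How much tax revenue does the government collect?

Tax revenue = 3575

Pre-tax equilibrium: P* = 108, Q* = 381.5.
Tax on sellers shifts supply to Qs = -266.5 + 6(P − 10) = -326.5 + 6P.
813.5 - 4P = -326.5 + 6P gives buyer price Pb = 114; sellers receive Ps = 114 − 10 = 104.
New quantity: Q = 813.5 − 4(114) = 357.5.
Revenue = 10 × 357.5 = 3575.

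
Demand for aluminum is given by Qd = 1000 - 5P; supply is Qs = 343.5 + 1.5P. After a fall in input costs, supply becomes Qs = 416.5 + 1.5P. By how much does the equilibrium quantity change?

Original equilibrium: P* = 101, Q* = 495.
New equilibrium: 1000 - 5P = 416.5 + 1.5P, so 583.5 = 6.5P and P' = 1167/13; Q' = 1000 − 5(1167/13) = 7165/13.
Change in quantity: 7165/13 − 495 = 730/13.

ΔQ = 730/13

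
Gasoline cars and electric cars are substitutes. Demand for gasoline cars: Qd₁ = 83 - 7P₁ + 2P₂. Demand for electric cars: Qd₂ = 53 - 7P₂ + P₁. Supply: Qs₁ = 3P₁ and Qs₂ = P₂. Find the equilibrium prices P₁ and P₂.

P₁ = 385/39, P₂ = 613/78

Market 1: 83 - 7P₁ + 2P₂ = 3P₁ → 10P₁ - 2P₂ = 83.
Market 2: 8P₂ - P₁ = 53.
Eliminating P₂: 8×(1) + 2×(2) gives 78P₁ = 770, so P₁ = 385/39.
Back-substitute into (2): P₂ = (53 + 1×385/39) / 8 = 613/78.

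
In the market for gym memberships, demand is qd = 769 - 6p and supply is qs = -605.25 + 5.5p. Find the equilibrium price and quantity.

Set qd = qs: 769 - 6p = -605.25 + 5.5p.
1374.25 = 11.5p, so p* = 119.5.
q* = 769 − 6(119.5) = 52.

p* = 119.5, q* = 52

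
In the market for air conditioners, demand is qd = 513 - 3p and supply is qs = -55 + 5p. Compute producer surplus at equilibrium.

Equilibrium: 513 - 3p = -55 + 5p gives p* = 71, q* = 300.
Supply starts at p = 11 (where qs = 0).
PS = ½(71 − 11)(300) = 9000.

Producer surplus = 9000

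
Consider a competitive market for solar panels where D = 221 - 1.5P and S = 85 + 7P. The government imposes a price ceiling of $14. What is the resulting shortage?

Equilibrium price would be P* = 16, so the ceiling at 14 binds.
At P = 14: D = 221 − 1.5(14) = 200, S = 85 + 7(14) = 183.
Shortage = 200 − 183 = 17.

Shortage = 17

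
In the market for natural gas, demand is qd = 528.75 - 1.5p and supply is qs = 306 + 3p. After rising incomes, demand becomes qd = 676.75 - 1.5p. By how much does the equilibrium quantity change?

Original equilibrium: p* = 49.5, q* = 454.5.
New equilibrium: 676.75 - 1.5p = 306 + 3p, so 370.75 = 4.5p and p' = 1483/18; q' = 676.75 − 1.5(1483/18) = 3319/6.
Change in quantity: 3319/6 − 454.5 = 296/3.

Δq = 296/3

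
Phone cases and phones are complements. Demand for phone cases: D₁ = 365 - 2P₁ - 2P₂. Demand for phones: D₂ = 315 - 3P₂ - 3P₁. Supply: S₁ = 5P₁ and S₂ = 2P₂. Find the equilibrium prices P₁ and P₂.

P₁ = 1195/29, P₂ = 1110/29

Market 1: 365 - 2P₁ - 2P₂ = 5P₁ → 7P₁ + 2P₂ = 365.
Market 2: 5P₂ + 3P₁ = 315.
Eliminating P₂: 5×(1) − 2×(2) gives 29P₁ = 1195, so P₁ = 1195/29.
Back-substitute into (2): P₂ = (315 − 3×1195/29) / 5 = 1110/29.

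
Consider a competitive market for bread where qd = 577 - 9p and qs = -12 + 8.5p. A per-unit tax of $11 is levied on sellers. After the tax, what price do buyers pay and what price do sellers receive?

Pre-tax equilibrium: p* = 1178/35, q* = 9593/35.
Tax on sellers shifts supply to qs = -12 + 8.5(p − 11) = -105.5 + 8.5p.
577 - 9p = -105.5 + 8.5p gives buyer price pb = 39; sellers receive ps = 39 − 11 = 28.
New quantity: q = 577 − 9(39) = 226.

Buyers pay $39, sellers receive $28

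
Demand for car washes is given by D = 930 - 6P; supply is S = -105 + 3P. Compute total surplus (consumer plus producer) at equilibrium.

Total surplus = 14400

Equilibrium: 930 - 6P = -105 + 3P gives P* = 115, Q* = 240.
Demand choke price: P = 155; supply starts at P = 35.
CS = ½(155 − 115)(240) = 4800; PS = ½(115 − 35)(240) = 9600.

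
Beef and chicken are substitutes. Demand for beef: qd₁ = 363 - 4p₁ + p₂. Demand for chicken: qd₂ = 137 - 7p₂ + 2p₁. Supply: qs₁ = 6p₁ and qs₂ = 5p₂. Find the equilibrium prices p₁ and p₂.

Market 1: 363 - 4p₁ + p₂ = 6p₁ → 10p₁ - p₂ = 363.
Market 2: 12p₂ - 2p₁ = 137.
Eliminating p₂: 12×(1) + 1×(2) gives 118p₁ = 4493, so p₁ = 4493/118.
Back-substitute into (2): p₂ = (137 + 2×4493/118) / 12 = 1048/59.

p₁ = 4493/118, p₂ = 1048/59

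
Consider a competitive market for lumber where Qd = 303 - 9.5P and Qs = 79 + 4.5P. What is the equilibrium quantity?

Q* = 151

Set Qd = Qs: 303 - 9.5P = 79 + 4.5P.
224 = 14P, so P* = 16.
Q* = 303 − 9.5(16) = 151.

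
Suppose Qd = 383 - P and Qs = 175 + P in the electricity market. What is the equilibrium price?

P* = 104

Set Qd = Qs: 383 - P = 175 + P.
208 = 2P, so P* = 104.
Q* = 383 − 1(104) = 279.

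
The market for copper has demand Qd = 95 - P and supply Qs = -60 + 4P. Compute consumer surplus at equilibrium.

Consumer surplus = 2048

Equilibrium: 95 - P = -60 + 4P gives P* = 31, Q* = 64.
Demand choke price (Qd = 0): P = 95.
CS = ½(95 − 31)(64) = 2048.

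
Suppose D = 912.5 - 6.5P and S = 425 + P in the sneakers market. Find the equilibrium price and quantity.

P* = 65, Q* = 490

Set D = S: 912.5 - 6.5P = 425 + P.
487.5 = 7.5P, so P* = 65.
Q* = 912.5 − 6.5(65) = 490.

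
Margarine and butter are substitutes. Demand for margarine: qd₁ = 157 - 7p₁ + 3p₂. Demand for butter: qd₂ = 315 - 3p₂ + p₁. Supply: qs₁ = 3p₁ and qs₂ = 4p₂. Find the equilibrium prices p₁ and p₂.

Market 1: 157 - 7p₁ + 3p₂ = 3p₁ → 10p₁ - 3p₂ = 157.
Market 2: 7p₂ - p₁ = 315.
Eliminating p₂: 7×(1) + 3×(2) gives 67p₁ = 2044, so p₁ = 2044/67.
Back-substitute into (2): p₂ = (315 + 1×2044/67) / 7 = 3307/67.

p₁ = 2044/67, p₂ = 3307/67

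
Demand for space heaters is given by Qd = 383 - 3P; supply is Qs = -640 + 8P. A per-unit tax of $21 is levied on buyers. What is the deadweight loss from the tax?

Deadweight loss = 5292/11

Pre-tax equilibrium: P* = 93, Q* = 104.
Tax on buyers shifts demand to Qd = 383 − 3(P + 21) = 320 - 3P.
320 - 3P = -640 + 8P gives seller price Ps = 960/11; buyers pay Pb = 960/11 + 21 = 1191/11.
New quantity: Q = 383 − 3(1191/11) = 640/11.
DWL = ½ × 21 × (104 − 640/11) = 5292/11.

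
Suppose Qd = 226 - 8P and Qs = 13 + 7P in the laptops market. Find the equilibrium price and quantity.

P* = 14.2, Q* = 112.4

Set Qd = Qs: 226 - 8P = 13 + 7P.
213 = 15P, so P* = 14.2.
Q* = 226 − 8(14.2) = 112.4.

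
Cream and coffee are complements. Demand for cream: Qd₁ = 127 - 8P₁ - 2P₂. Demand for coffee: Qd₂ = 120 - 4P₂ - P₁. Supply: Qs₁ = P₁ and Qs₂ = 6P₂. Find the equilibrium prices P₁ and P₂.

P₁ = 515/44, P₂ = 953/88

Market 1: 127 - 8P₁ - 2P₂ = P₁ → 9P₁ + 2P₂ = 127.
Market 2: 10P₂ + P₁ = 120.
Eliminating P₂: 10×(1) − 2×(2) gives 88P₁ = 1030, so P₁ = 515/44.
Back-substitute into (2): P₂ = (120 − 1×515/44) / 10 = 953/88.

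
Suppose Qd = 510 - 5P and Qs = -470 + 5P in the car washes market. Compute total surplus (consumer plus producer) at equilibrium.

Total surplus = 80

Equilibrium: 510 - 5P = -470 + 5P gives P* = 98, Q* = 20.
Demand choke price: P = 102; supply starts at P = 94.
CS = ½(102 − 98)(20) = 40; PS = ½(98 − 94)(20) = 40.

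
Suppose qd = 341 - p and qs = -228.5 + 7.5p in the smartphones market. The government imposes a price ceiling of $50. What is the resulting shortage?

Shortage = 144.5

Equilibrium price would be p* = 67, so the ceiling at 50 binds.
At p = 50: qd = 341 − 1(50) = 291, qs = -228.5 + 7.5(50) = 146.5.
Shortage = 291 − 146.5 = 144.5.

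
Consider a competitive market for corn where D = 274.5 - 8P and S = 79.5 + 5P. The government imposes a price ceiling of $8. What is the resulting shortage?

Equilibrium price would be P* = 15, so the ceiling at 8 binds.
At P = 8: D = 274.5 − 8(8) = 210.5, S = 79.5 + 5(8) = 119.5.
Shortage = 210.5 − 119.5 = 91.

Shortage = 91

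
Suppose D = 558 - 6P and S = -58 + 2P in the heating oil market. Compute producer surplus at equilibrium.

Equilibrium: 558 - 6P = -58 + 2P gives P* = 77, Q* = 96.
Supply starts at P = 29 (where S = 0).
PS = ½(77 − 29)(96) = 2304.

Producer surplus = 2304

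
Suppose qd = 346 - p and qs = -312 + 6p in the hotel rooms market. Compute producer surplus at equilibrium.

Producer surplus = 5292

Equilibrium: 346 - p = -312 + 6p gives p* = 94, q* = 252.
Supply starts at p = 52 (where qs = 0).
PS = ½(94 − 52)(252) = 5292.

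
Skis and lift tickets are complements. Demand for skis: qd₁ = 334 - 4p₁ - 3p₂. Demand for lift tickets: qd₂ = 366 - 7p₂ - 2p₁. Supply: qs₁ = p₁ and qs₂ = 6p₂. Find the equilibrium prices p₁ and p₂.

Market 1: 334 - 4p₁ - 3p₂ = p₁ → 5p₁ + 3p₂ = 334.
Market 2: 13p₂ + 2p₁ = 366.
Eliminating p₂: 13×(1) − 3×(2) gives 59p₁ = 3244, so p₁ = 3244/59.
Back-substitute into (2): p₂ = (366 − 2×3244/59) / 13 = 1162/59.

p₁ = 3244/59, p₂ = 1162/59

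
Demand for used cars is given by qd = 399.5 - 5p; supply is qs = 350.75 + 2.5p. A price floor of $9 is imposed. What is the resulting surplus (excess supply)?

Equilibrium price would be p* = 6.5, so the floor at 9 binds.
At p = 9: qd = 354.5, qs = 373.25.
Surplus = 373.25 − 354.5 = 18.75.

Surplus = 18.75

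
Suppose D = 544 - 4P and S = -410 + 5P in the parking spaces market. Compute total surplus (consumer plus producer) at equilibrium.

Equilibrium: 544 - 4P = -410 + 5P gives P* = 106, Q* = 120.
Demand choke price: P = 136; supply starts at P = 82.
CS = ½(136 − 106)(120) = 1800; PS = ½(106 − 82)(120) = 1440.

Total surplus = 3240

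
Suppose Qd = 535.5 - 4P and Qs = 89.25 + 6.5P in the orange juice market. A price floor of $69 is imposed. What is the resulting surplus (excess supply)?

Equilibrium price would be P* = 42.5, so the floor at 69 binds.
At P = 69: Qd = 259.5, Qs = 537.75.
Surplus = 537.75 − 259.5 = 278.25.

Surplus = 278.25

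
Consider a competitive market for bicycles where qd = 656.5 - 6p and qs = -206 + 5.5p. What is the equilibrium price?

p* = 75

Set qd = qs: 656.5 - 6p = -206 + 5.5p.
862.5 = 11.5p, so p* = 75.
q* = 656.5 − 6(75) = 206.5.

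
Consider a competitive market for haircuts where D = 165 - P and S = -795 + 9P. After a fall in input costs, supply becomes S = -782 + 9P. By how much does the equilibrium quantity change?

Original equilibrium: P* = 96, Q* = 69.
New equilibrium: 165 - P = -782 + 9P, so 947 = 10P and P' = 94.7; Q' = 165 − 1(94.7) = 70.3.
Change in quantity: 70.3 − 69 = 1.3.

ΔQ = 1.3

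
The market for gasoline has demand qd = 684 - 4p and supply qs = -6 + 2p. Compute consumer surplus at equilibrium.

Equilibrium: 684 - 4p = -6 + 2p gives p* = 115, q* = 224.
Demand choke price (qd = 0): p = 171.
CS = ½(171 − 115)(224) = 6272.

Consumer surplus = 6272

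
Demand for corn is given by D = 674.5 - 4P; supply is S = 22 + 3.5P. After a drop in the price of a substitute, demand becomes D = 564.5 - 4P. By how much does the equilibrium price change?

ΔP = -44/3

Original equilibrium: P* = 87, Q* = 326.5.
New equilibrium: 564.5 - 4P = 22 + 3.5P, so 542.5 = 7.5P and P' = 217/3; Q' = 564.5 − 4(217/3) = 1651/6.
Change in price: 217/3 − 87 = -44/3.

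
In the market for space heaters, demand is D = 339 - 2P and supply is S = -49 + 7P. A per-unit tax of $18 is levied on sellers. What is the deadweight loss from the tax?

Pre-tax equilibrium: P* = 388/9, Q* = 2275/9.
Tax on sellers shifts supply to S = -49 + 7(P − 18) = -175 + 7P.
339 - 2P = -175 + 7P gives buyer price Pb = 514/9; sellers receive Ps = 514/9 − 18 = 352/9.
New quantity: Q = 339 − 2(514/9) = 2023/9.
DWL = ½ × 18 × (2275/9 − 2023/9) = 252.

Deadweight loss = 252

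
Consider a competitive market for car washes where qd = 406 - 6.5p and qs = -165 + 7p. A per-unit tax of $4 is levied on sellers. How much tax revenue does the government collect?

Tax revenue = 12700/27

Pre-tax equilibrium: p* = 1142/27, q* = 3539/27.
Tax on sellers shifts supply to qs = -165 + 7(p − 4) = -193 + 7p.
406 - 6.5p = -193 + 7p gives buyer price pb = 1198/27; sellers receive ps = 1198/27 − 4 = 1090/27.
New quantity: q = 406 − 6.5(1198/27) = 3175/27.
Revenue = 4 × 3175/27 = 12700/27.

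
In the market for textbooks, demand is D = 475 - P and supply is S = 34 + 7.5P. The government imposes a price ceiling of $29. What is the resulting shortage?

Equilibrium price would be P* = 882/17, so the ceiling at 29 binds.
At P = 29: D = 475 − 1(29) = 446, S = 34 + 7.5(29) = 251.5.
Shortage = 446 − 251.5 = 194.5.

Shortage = 194.5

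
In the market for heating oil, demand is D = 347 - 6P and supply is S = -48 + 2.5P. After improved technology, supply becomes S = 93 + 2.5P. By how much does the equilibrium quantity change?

ΔQ = 1692/17

Original equilibrium: P* = 790/17, Q* = 1159/17.
New equilibrium: 347 - 6P = 93 + 2.5P, so 254 = 8.5P and P' = 508/17; Q' = 347 − 6(508/17) = 2851/17.
Change in quantity: 2851/17 − 1159/17 = 1692/17.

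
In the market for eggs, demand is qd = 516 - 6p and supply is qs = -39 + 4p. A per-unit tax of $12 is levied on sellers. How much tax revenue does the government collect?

Pre-tax equilibrium: p* = 55.5, q* = 183.
Tax on sellers shifts supply to qs = -39 + 4(p − 12) = -87 + 4p.
516 - 6p = -87 + 4p gives buyer price pb = 60.3; sellers receive ps = 60.3 − 12 = 48.3.
New quantity: q = 516 − 6(60.3) = 154.2.
Revenue = 12 × 154.2 = 1850.4.

Tax revenue = 1850.4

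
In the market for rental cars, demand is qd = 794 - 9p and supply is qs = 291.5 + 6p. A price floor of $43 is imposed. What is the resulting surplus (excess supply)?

Surplus = 142.5

Equilibrium price would be p* = 33.5, so the floor at 43 binds.
At p = 43: qd = 407, qs = 549.5.
Surplus = 549.5 − 407 = 142.5.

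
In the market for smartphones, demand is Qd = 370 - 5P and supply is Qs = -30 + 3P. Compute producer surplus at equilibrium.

Producer surplus = 2400

Equilibrium: 370 - 5P = -30 + 3P gives P* = 50, Q* = 120.
Supply starts at P = 10 (where Qs = 0).
PS = ½(50 − 10)(120) = 2400.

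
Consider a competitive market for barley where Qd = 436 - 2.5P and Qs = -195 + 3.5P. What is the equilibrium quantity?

Set Qd = Qs: 436 - 2.5P = -195 + 3.5P.
631 = 6P, so P* = 631/6.
Q* = 436 − 2.5(631/6) = 2077/12.

Q* = 2077/12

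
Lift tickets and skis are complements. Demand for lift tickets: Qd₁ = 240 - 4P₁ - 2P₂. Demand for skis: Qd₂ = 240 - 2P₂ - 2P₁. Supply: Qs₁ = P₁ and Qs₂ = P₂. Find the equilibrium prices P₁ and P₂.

P₁ = 240/11, P₂ = 720/11

Market 1: 240 - 4P₁ - 2P₂ = P₁ → 5P₁ + 2P₂ = 240.
Market 2: 3P₂ + 2P₁ = 240.
Eliminating P₂: 3×(1) − 2×(2) gives 11P₁ = 240, so P₁ = 240/11.
Back-substitute into (2): P₂ = (240 − 2×240/11) / 3 = 720/11.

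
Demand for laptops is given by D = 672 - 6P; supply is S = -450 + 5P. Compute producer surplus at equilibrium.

Equilibrium: 672 - 6P = -450 + 5P gives P* = 102, Q* = 60.
Supply starts at P = 90 (where S = 0).
PS = ½(102 − 90)(60) = 360.

Producer surplus = 360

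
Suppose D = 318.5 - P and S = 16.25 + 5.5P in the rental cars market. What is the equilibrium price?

P* = 46.5

Set D = S: 318.5 - P = 16.25 + 5.5P.
302.25 = 6.5P, so P* = 46.5.
Q* = 318.5 − 1(46.5) = 272.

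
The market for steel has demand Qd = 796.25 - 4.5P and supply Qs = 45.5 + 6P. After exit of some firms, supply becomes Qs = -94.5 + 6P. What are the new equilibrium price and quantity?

Original equilibrium: P* = 71.5, Q* = 474.5.
New equilibrium: 796.25 - 4.5P = -94.5 + 6P, so 890.75 = 10.5P and P' = 509/6; Q' = 796.25 − 4.5(509/6) = 414.5.

P' = 509/6, Q' = 414.5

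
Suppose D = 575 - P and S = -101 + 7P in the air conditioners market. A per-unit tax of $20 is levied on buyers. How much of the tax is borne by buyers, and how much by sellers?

Buyers bear $17.5, sellers bear $2.5

Pre-tax equilibrium: P* = 84.5, Q* = 490.5.
Tax on buyers shifts demand to D = 575 − 1(P + 20) = 555 - P.
555 - P = -101 + 7P gives seller price Ps = 82; buyers pay Pb = 82 + 20 = 102.
New quantity: Q = 575 − 1(102) = 473.
Buyer burden = 102 − 84.5 = 17.5; seller burden = 84.5 − 82 = 2.5.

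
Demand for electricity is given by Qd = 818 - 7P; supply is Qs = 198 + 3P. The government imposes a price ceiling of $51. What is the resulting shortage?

Shortage = 110

Equilibrium price would be P* = 62, so the ceiling at 51 binds.
At P = 51: Qd = 818 − 7(51) = 461, Qs = 198 + 3(51) = 351.
Shortage = 461 − 351 = 110.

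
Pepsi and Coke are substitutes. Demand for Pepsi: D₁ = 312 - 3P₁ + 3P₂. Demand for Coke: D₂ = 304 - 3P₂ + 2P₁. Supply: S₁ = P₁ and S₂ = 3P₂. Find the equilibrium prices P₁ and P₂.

Market 1: 312 - 3P₁ + 3P₂ = P₁ → 4P₁ - 3P₂ = 312.
Market 2: 6P₂ - 2P₁ = 304.
Eliminating P₂: 6×(1) + 3×(2) gives 18P₁ = 2784, so P₁ = 464/3.
Back-substitute into (2): P₂ = (304 + 2×464/3) / 6 = 920/9.

P₁ = 464/3, P₂ = 920/9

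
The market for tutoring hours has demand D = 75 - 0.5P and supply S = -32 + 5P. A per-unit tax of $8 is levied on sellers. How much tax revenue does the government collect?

Tax revenue = 5424/11

Pre-tax equilibrium: P* = 214/11, Q* = 718/11.
Tax on sellers shifts supply to S = -32 + 5(P − 8) = -72 + 5P.
75 - 0.5P = -72 + 5P gives buyer price Pb = 294/11; sellers receive Ps = 294/11 − 8 = 206/11.
New quantity: Q = 75 − 0.5(294/11) = 678/11.
Revenue = 8 × 678/11 = 5424/11.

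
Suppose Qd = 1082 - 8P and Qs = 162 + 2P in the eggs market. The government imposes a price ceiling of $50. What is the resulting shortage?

Equilibrium price would be P* = 92, so the ceiling at 50 binds.
At P = 50: Qd = 1082 − 8(50) = 682, Qs = 162 + 2(50) = 262.
Shortage = 682 − 262 = 420.

Shortage = 420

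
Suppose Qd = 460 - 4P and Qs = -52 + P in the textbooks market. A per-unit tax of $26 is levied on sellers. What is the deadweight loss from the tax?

Pre-tax equilibrium: P* = 102.4, Q* = 50.4.
Tax on sellers shifts supply to Qs = -52 + 1(P − 26) = -78 + P.
460 - 4P = -78 + P gives buyer price Pb = 107.6; sellers receive Ps = 107.6 − 26 = 81.6.
New quantity: Q = 460 − 4(107.6) = 29.6.
DWL = ½ × 26 × (50.4 − 29.6) = 270.4.

Deadweight loss = 270.4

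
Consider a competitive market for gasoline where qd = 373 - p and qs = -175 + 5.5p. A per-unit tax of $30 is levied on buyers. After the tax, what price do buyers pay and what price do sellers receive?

Pre-tax equilibrium: p* = 1096/13, q* = 3753/13.
Tax on buyers shifts demand to qd = 373 − 1(p + 30) = 343 - p.
343 - p = -175 + 5.5p gives seller price ps = 1036/13; buyers pay pb = 1036/13 + 30 = 1426/13.
New quantity: q = 373 − 1(1426/13) = 3423/13.

Buyers pay 1426/13, sellers receive 1036/13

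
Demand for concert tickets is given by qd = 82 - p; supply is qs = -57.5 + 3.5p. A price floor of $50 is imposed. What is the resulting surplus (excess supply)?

Surplus = 85.5

Equilibrium price would be p* = 31, so the floor at 50 binds.
At p = 50: qd = 32, qs = 117.5.
Surplus = 117.5 − 32 = 85.5.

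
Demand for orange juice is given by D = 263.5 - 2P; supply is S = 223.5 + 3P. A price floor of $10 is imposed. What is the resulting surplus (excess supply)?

Surplus = 10

Equilibrium price would be P* = 8, so the floor at 10 binds.
At P = 10: D = 243.5, S = 253.5.
Surplus = 253.5 − 243.5 = 10.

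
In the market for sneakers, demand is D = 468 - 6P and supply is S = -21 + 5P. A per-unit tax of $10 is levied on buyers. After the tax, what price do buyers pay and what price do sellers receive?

Buyers pay $49, sellers receive $39

Pre-tax equilibrium: P* = 489/11, Q* = 2214/11.
Tax on buyers shifts demand to D = 468 − 6(P + 10) = 408 - 6P.
408 - 6P = -21 + 5P gives seller price Ps = 39; buyers pay Pb = 39 + 10 = 49.
New quantity: Q = 468 − 6(49) = 174.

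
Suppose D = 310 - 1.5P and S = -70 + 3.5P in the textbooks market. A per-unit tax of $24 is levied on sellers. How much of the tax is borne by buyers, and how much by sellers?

Pre-tax equilibrium: P* = 76, Q* = 196.
Tax on sellers shifts supply to S = -70 + 3.5(P − 24) = -154 + 3.5P.
310 - 1.5P = -154 + 3.5P gives buyer price Pb = 92.8; sellers receive Ps = 92.8 − 24 = 68.8.
New quantity: Q = 310 − 1.5(92.8) = 170.8.
Buyer burden = 92.8 − 76 = 16.8; seller burden = 76 − 68.8 = 7.2.

Buyers bear $16.8, sellers bear $7.2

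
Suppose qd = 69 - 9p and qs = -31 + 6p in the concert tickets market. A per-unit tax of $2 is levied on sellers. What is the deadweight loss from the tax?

Deadweight loss = 7.2

Pre-tax equilibrium: p* = 20/3, q* = 9.
Tax on sellers shifts supply to qs = -31 + 6(p − 2) = -43 + 6p.
69 - 9p = -43 + 6p gives buyer price pb = 112/15; sellers receive ps = 112/15 − 2 = 82/15.
New quantity: q = 69 − 9(112/15) = 1.8.
DWL = ½ × 2 × (9 − 1.8) = 7.2.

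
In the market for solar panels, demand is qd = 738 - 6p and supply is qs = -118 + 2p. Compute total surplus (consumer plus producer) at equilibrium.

Equilibrium: 738 - 6p = -118 + 2p gives p* = 107, q* = 96.
Demand choke price: p = 123; supply starts at p = 59.
CS = ½(123 − 107)(96) = 768; PS = ½(107 − 59)(96) = 2304.

Total surplus = 3072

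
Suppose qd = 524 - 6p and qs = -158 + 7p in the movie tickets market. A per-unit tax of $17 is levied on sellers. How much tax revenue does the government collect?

Tax revenue = 34102/13

Pre-tax equilibrium: p* = 682/13, q* = 2720/13.
Tax on sellers shifts supply to qs = -158 + 7(p − 17) = -277 + 7p.
524 - 6p = -277 + 7p gives buyer price pb = 801/13; sellers receive ps = 801/13 − 17 = 580/13.
New quantity: q = 524 − 6(801/13) = 2006/13.
Revenue = 17 × 2006/13 = 34102/13.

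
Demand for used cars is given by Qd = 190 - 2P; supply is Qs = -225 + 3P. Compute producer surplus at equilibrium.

Producer surplus = 96

Equilibrium: 190 - 2P = -225 + 3P gives P* = 83, Q* = 24.
Supply starts at P = 75 (where Qs = 0).
PS = ½(83 − 75)(24) = 96.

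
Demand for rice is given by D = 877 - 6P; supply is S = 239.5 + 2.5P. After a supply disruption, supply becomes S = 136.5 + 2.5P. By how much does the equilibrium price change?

Original equilibrium: P* = 75, Q* = 427.
New equilibrium: 877 - 6P = 136.5 + 2.5P, so 740.5 = 8.5P and P' = 1481/17; Q' = 877 − 6(1481/17) = 6023/17.
Change in price: 1481/17 − 75 = 206/17.

ΔP = 206/17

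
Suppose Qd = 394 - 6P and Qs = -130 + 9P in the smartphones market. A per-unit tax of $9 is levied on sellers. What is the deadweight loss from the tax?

Pre-tax equilibrium: P* = 524/15, Q* = 184.4.
Tax on sellers shifts supply to Qs = -130 + 9(P − 9) = -211 + 9P.
394 - 6P = -211 + 9P gives buyer price Pb = 121/3; sellers receive Ps = 121/3 − 9 = 94/3.
New quantity: Q = 394 − 6(121/3) = 152.
DWL = ½ × 9 × (184.4 − 152) = 145.8.

Deadweight loss = 145.8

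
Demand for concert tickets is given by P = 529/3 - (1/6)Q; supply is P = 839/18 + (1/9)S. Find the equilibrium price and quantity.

P* = 98.5, Q* = 467

Set the two price expressions equal: 529/3 - (1/6)Q = 839/18 + (1/9)Q.
2335/18 = (5/18)Q, so Q* = 467.
P* = 529/3 − (1/6)(467) = 98.5.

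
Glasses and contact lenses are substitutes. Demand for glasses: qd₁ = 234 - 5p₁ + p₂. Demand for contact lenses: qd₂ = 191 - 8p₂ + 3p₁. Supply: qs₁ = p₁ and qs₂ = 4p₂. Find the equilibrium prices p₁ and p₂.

p₁ = 2999/69, p₂ = 616/23

Market 1: 234 - 5p₁ + p₂ = p₁ → 6p₁ - p₂ = 234.
Market 2: 12p₂ - 3p₁ = 191.
Eliminating p₂: 12×(1) + 1×(2) gives 69p₁ = 2999, so p₁ = 2999/69.
Back-substitute into (2): p₂ = (191 + 3×2999/69) / 12 = 616/23.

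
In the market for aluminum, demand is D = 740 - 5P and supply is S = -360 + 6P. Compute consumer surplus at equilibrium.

Consumer surplus = 5760

Equilibrium: 740 - 5P = -360 + 6P gives P* = 100, Q* = 240.
Demand choke price (D = 0): P = 148.
CS = ½(148 − 100)(240) = 5760.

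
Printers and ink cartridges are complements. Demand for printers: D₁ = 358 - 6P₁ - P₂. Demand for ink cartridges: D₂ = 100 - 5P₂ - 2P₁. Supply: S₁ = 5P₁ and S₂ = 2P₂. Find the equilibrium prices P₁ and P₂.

P₁ = 32.08, P₂ = 5.12

Market 1: 358 - 6P₁ - P₂ = 5P₁ → 11P₁ + P₂ = 358.
Market 2: 7P₂ + 2P₁ = 100.
Eliminating P₂: 7×(1) − 1×(2) gives 75P₁ = 2406, so P₁ = 32.08.
Back-substitute into (2): P₂ = (100 − 2×32.08) / 7 = 5.12.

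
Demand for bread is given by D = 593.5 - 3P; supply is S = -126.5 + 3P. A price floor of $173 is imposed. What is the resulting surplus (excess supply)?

Equilibrium price would be P* = 120, so the floor at 173 binds.
At P = 173: D = 74.5, S = 392.5.
Surplus = 392.5 − 74.5 = 318.

Surplus = 318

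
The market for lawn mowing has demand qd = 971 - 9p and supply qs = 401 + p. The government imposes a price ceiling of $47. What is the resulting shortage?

Shortage = 100

Equilibrium price would be p* = 57, so the ceiling at 47 binds.
At p = 47: qd = 971 − 9(47) = 548, qs = 401 + 1(47) = 448.
Shortage = 548 − 448 = 100.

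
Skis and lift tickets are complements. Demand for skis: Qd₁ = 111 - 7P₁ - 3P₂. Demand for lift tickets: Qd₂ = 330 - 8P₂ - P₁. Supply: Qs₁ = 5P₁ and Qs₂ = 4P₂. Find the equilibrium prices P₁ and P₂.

Market 1: 111 - 7P₁ - 3P₂ = 5P₁ → 12P₁ + 3P₂ = 111.
Market 2: 12P₂ + P₁ = 330.
Eliminating P₂: 12×(1) − 3×(2) gives 141P₁ = 342, so P₁ = 114/47.
Back-substitute into (2): P₂ = (330 − 1×114/47) / 12 = 1283/47.

P₁ = 114/47, P₂ = 1283/47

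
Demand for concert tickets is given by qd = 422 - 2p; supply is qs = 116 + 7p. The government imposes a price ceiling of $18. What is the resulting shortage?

Shortage = 144

Equilibrium price would be p* = 34, so the ceiling at 18 binds.
At p = 18: qd = 422 − 2(18) = 386, qs = 116 + 7(18) = 242.
Shortage = 386 − 242 = 144.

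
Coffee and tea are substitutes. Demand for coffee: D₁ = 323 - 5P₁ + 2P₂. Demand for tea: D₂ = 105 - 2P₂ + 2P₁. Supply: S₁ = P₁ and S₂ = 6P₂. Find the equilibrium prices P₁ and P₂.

Market 1: 323 - 5P₁ + 2P₂ = P₁ → 6P₁ - 2P₂ = 323.
Market 2: 8P₂ - 2P₁ = 105.
Eliminating P₂: 8×(1) + 2×(2) gives 44P₁ = 2794, so P₁ = 63.5.
Back-substitute into (2): P₂ = (105 + 2×63.5) / 8 = 29.

P₁ = 63.5, P₂ = 29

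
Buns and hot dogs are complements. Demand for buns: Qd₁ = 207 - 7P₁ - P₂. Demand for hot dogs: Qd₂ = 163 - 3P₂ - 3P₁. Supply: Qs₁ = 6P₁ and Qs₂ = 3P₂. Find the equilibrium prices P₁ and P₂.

P₁ = 1079/75, P₂ = 1498/75

Market 1: 207 - 7P₁ - P₂ = 6P₁ → 13P₁ + P₂ = 207.
Market 2: 6P₂ + 3P₁ = 163.
Eliminating P₂: 6×(1) − 1×(2) gives 75P₁ = 1079, so P₁ = 1079/75.
Back-substitute into (2): P₂ = (163 − 3×1079/75) / 6 = 1498/75.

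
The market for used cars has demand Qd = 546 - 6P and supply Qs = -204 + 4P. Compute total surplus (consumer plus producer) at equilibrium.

Equilibrium: 546 - 6P = -204 + 4P gives P* = 75, Q* = 96.
Demand choke price: P = 91; supply starts at P = 51.
CS = ½(91 − 75)(96) = 768; PS = ½(75 − 51)(96) = 1152.

Total surplus = 1920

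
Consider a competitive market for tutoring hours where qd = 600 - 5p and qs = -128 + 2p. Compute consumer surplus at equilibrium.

Consumer surplus = 640

Equilibrium: 600 - 5p = -128 + 2p gives p* = 104, q* = 80.
Demand choke price (qd = 0): p = 120.
CS = ½(120 − 104)(80) = 640.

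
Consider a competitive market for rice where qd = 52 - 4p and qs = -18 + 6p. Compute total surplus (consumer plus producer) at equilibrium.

Total surplus = 120

Equilibrium: 52 - 4p = -18 + 6p gives p* = 7, q* = 24.
Demand choke price: p = 13; supply starts at p = 3.
CS = ½(13 − 7)(24) = 72; PS = ½(7 − 3)(24) = 48.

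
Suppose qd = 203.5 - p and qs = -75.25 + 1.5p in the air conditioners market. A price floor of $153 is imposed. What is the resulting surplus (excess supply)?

Surplus = 103.75

Equilibrium price would be p* = 111.5, so the floor at 153 binds.
At p = 153: qd = 50.5, qs = 154.25.
Surplus = 154.25 − 50.5 = 103.75.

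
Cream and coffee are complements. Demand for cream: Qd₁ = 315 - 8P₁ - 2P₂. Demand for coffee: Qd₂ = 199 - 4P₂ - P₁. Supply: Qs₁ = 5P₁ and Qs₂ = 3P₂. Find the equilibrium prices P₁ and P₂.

P₁ = 1807/89, P₂ = 2272/89

Market 1: 315 - 8P₁ - 2P₂ = 5P₁ → 13P₁ + 2P₂ = 315.
Market 2: 7P₂ + P₁ = 199.
Eliminating P₂: 7×(1) − 2×(2) gives 89P₁ = 1807, so P₁ = 1807/89.
Back-substitute into (2): P₂ = (199 − 1×1807/89) / 7 = 2272/89.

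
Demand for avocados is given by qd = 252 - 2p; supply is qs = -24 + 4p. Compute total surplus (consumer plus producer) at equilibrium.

Total surplus = 9600

Equilibrium: 252 - 2p = -24 + 4p gives p* = 46, q* = 160.
Demand choke price: p = 126; supply starts at p = 6.
CS = ½(126 − 46)(160) = 6400; PS = ½(46 − 6)(160) = 3200.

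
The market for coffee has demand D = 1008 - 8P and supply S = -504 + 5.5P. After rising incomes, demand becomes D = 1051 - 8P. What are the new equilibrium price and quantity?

P' = 3110/27, Q' = 3497/27

Original equilibrium: P* = 112, Q* = 112.
New equilibrium: 1051 - 8P = -504 + 5.5P, so 1555 = 13.5P and P' = 3110/27; Q' = 1051 − 8(3110/27) = 3497/27.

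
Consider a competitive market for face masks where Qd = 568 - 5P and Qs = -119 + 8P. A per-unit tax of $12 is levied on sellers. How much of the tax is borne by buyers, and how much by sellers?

Pre-tax equilibrium: P* = 687/13, Q* = 3949/13.
Tax on sellers shifts supply to Qs = -119 + 8(P − 12) = -215 + 8P.
568 - 5P = -215 + 8P gives buyer price Pb = 783/13; sellers receive Ps = 783/13 − 12 = 627/13.
New quantity: Q = 568 − 5(783/13) = 3469/13.
Buyer burden = 783/13 − 687/13 = 96/13; seller burden = 687/13 − 627/13 = 60/13.

Buyers bear 96/13, sellers bear 60/13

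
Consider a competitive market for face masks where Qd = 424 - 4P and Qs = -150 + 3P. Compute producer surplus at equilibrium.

Producer surplus = 1536

Equilibrium: 424 - 4P = -150 + 3P gives P* = 82, Q* = 96.
Supply starts at P = 50 (where Qs = 0).
PS = ½(82 − 50)(96) = 1536.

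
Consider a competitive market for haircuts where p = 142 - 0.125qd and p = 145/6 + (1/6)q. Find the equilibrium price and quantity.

Set the two price expressions equal: 142 - 0.125q = 145/6 + (1/6)q.
707/6 = (7/24)q, so q* = 404.
p* = 142 − (0.125)(404) = 91.5.

p* = 91.5, q* = 404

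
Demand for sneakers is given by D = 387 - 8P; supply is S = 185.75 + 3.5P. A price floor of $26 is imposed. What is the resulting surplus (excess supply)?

Surplus = 97.75

Equilibrium price would be P* = 17.5, so the floor at 26 binds.
At P = 26: D = 179, S = 276.75.
Surplus = 276.75 − 179 = 97.75.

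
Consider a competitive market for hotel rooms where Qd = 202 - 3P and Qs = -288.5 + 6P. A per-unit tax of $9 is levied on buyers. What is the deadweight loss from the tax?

Deadweight loss = 81

Pre-tax equilibrium: P* = 54.5, Q* = 38.5.
Tax on buyers shifts demand to Qd = 202 − 3(P + 9) = 175 - 3P.
175 - 3P = -288.5 + 6P gives seller price Ps = 51.5; buyers pay Pb = 51.5 + 9 = 60.5.
New quantity: Q = 202 − 3(60.5) = 20.5.
DWL = ½ × 9 × (38.5 − 20.5) = 81.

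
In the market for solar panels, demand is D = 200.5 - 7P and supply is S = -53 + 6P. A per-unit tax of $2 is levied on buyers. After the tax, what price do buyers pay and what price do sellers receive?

Buyers pay 531/26, sellers receive 479/26

Pre-tax equilibrium: P* = 19.5, Q* = 64.
Tax on buyers shifts demand to D = 200.5 − 7(P + 2) = 186.5 - 7P.
186.5 - 7P = -53 + 6P gives seller price Ps = 479/26; buyers pay Pb = 479/26 + 2 = 531/26.
New quantity: Q = 200.5 − 7(531/26) = 748/13.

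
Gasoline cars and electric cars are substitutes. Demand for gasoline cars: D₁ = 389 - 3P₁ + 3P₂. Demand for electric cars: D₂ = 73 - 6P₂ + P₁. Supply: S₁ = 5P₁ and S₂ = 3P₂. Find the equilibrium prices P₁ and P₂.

Market 1: 389 - 3P₁ + 3P₂ = 5P₁ → 8P₁ - 3P₂ = 389.
Market 2: 9P₂ - P₁ = 73.
Eliminating P₂: 9×(1) + 3×(2) gives 69P₁ = 3720, so P₁ = 1240/23.
Back-substitute into (2): P₂ = (73 + 1×1240/23) / 9 = 973/69.

P₁ = 1240/23, P₂ = 973/69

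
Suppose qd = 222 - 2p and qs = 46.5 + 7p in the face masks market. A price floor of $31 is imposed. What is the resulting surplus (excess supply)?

Surplus = 103.5

Equilibrium price would be p* = 19.5, so the floor at 31 binds.
At p = 31: qd = 160, qs = 263.5.
Surplus = 263.5 − 160 = 103.5.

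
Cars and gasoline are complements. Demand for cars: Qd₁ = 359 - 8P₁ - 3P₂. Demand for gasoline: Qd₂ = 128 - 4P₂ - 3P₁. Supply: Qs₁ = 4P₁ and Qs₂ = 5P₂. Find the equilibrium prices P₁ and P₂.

P₁ = 949/33, P₂ = 51/11

Market 1: 359 - 8P₁ - 3P₂ = 4P₁ → 12P₁ + 3P₂ = 359.
Market 2: 9P₂ + 3P₁ = 128.
Eliminating P₂: 9×(1) − 3×(2) gives 99P₁ = 2847, so P₁ = 949/33.
Back-substitute into (2): P₂ = (128 − 3×949/33) / 9 = 51/11.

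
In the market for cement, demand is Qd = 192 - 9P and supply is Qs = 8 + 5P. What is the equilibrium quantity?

Q* = 516/7

Set Qd = Qs: 192 - 9P = 8 + 5P.
184 = 14P, so P* = 92/7.
Q* = 192 − 9(92/7) = 516/7.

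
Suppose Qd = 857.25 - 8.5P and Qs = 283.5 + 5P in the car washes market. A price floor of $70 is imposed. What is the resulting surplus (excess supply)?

Equilibrium price would be P* = 42.5, so the floor at 70 binds.
At P = 70: Qd = 262.25, Qs = 633.5.
Surplus = 633.5 − 262.25 = 371.25.

Surplus = 371.25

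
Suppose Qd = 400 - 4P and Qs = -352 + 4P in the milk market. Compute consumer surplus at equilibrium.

Consumer surplus = 72

Equilibrium: 400 - 4P = -352 + 4P gives P* = 94, Q* = 24.
Demand choke price (Qd = 0): P = 100.
CS = ½(100 − 94)(24) = 72.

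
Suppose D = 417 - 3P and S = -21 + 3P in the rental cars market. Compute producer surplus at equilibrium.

Equilibrium: 417 - 3P = -21 + 3P gives P* = 73, Q* = 198.
Supply starts at P = 7 (where S = 0).
PS = ½(73 − 7)(198) = 6534.

Producer surplus = 6534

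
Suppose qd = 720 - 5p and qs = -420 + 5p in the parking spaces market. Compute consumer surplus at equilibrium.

Equilibrium: 720 - 5p = -420 + 5p gives p* = 114, q* = 150.
Demand choke price (qd = 0): p = 144.
CS = ½(144 − 114)(150) = 2250.

Consumer surplus = 2250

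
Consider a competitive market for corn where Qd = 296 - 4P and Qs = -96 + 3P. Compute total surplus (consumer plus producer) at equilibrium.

Equilibrium: 296 - 4P = -96 + 3P gives P* = 56, Q* = 72.
Demand choke price: P = 74; supply starts at P = 32.
CS = ½(74 − 56)(72) = 648; PS = ½(56 − 32)(72) = 864.

Total surplus = 1512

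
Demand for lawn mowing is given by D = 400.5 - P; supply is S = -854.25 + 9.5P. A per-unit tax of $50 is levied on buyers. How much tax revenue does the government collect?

Tax revenue = 247550/21

Pre-tax equilibrium: P* = 119.5, Q* = 281.
Tax on buyers shifts demand to D = 400.5 − 1(P + 50) = 350.5 - P.
350.5 - P = -854.25 + 9.5P gives seller price Ps = 4819/42; buyers pay Pb = 4819/42 + 50 = 6919/42.
New quantity: Q = 400.5 − 1(6919/42) = 4951/21.
Revenue = 50 × 4951/21 = 247550/21.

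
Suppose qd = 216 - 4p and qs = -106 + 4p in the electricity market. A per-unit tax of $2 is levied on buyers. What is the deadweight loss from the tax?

Pre-tax equilibrium: p* = 40.25, q* = 55.
Tax on buyers shifts demand to qd = 216 − 4(p + 2) = 208 - 4p.
208 - 4p = -106 + 4p gives seller price ps = 39.25; buyers pay pb = 39.25 + 2 = 41.25.
New quantity: q = 216 − 4(41.25) = 51.
DWL = ½ × 2 × (55 − 51) = 4.

Deadweight loss = 4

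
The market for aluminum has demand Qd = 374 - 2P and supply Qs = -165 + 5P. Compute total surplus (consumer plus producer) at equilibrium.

Total surplus = 16940

Equilibrium: 374 - 2P = -165 + 5P gives P* = 77, Q* = 220.
Demand choke price: P = 187; supply starts at P = 33.
CS = ½(187 − 77)(220) = 12100; PS = ½(77 − 33)(220) = 4840.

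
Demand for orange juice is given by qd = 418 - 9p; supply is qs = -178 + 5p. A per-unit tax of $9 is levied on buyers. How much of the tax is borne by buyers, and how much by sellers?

Buyers bear 45/14, sellers bear 81/14

Pre-tax equilibrium: p* = 298/7, q* = 244/7.
Tax on buyers shifts demand to qd = 418 − 9(p + 9) = 337 - 9p.
337 - 9p = -178 + 5p gives seller price ps = 515/14; buyers pay pb = 515/14 + 9 = 641/14.
New quantity: q = 418 − 9(641/14) = 83/14.
Buyer burden = 641/14 − 298/7 = 45/14; seller burden = 298/7 − 515/14 = 81/14.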